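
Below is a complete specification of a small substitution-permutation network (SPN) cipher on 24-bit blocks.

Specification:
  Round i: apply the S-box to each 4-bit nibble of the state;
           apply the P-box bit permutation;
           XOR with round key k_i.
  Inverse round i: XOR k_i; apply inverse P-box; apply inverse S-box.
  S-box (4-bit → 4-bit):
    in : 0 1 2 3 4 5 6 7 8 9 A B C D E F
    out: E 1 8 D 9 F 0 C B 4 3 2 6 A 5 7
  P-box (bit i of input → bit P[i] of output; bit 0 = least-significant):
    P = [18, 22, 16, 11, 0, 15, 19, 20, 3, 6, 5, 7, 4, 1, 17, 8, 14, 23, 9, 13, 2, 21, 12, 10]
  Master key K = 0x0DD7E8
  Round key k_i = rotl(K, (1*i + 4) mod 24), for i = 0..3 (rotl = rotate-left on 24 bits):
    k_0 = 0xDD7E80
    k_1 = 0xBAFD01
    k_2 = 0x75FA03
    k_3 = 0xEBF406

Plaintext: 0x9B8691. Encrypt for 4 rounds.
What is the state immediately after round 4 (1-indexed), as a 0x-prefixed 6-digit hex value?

0x688281

s_0 = plaintext = 0x9B8691
s_1 = Round(s_0, k_0) = 0x516F92
s_2 = Round(s_1, k_1) = 0x92A16D
s_3 = Round(s_2, k_2) = 0x35C219
s_4 = Round(s_3, k_3) = 0x688281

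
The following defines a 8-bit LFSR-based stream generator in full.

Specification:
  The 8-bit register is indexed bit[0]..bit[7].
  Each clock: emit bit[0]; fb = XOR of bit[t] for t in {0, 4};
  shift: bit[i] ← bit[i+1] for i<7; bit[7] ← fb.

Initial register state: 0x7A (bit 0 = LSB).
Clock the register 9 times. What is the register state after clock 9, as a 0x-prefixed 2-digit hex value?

reg_0 = 0x7A
clock 1: out=0, reg = 0xBD
clock 2: out=1, reg = 0x5E
clock 3: out=0, reg = 0xAF
clock 4: out=1, reg = 0xD7
clock 5: out=1, reg = 0x6B
clock 6: out=1, reg = 0xB5
clock 7: out=1, reg = 0x5A
clock 8: out=0, reg = 0xAD
clock 9: out=1, reg = 0xD6

0xD6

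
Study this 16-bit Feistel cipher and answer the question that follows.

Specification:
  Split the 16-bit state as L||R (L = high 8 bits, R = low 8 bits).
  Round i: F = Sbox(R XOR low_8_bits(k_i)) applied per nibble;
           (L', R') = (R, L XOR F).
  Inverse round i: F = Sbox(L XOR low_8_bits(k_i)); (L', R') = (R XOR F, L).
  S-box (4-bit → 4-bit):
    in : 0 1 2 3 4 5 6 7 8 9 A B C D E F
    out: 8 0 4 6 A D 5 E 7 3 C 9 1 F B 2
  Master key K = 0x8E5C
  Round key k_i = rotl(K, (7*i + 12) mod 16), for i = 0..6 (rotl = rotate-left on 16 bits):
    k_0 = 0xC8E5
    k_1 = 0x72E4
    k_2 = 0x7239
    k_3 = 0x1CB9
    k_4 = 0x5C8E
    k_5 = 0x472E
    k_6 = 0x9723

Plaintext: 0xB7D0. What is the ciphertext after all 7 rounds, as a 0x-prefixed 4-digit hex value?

s_0 = plaintext = 0xB7D0
s_1 = Round(s_0, k_0) = 0xD0DA
s_2 = Round(s_1, k_1) = 0xDABB
s_3 = Round(s_2, k_2) = 0xBBAE
s_4 = Round(s_3, k_3) = 0xAEB5
s_5 = Round(s_4, k_4) = 0xB5C7
s_6 = Round(s_5, k_5) = 0xC706
s_7 = Round(s_6, k_6) = 0x068A

0x068A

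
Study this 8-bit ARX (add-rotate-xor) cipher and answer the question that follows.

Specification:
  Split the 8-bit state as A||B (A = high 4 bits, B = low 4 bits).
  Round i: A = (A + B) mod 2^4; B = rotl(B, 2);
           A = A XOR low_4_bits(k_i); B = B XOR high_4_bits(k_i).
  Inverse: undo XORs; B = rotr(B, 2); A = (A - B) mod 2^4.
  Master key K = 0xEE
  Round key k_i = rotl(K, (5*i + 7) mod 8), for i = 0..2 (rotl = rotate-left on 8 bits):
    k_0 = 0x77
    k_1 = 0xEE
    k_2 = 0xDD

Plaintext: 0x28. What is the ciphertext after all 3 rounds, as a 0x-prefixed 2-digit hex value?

0xA3

s_0 = plaintext = 0x28
s_1 = Round(s_0, k_0) = 0xD5
s_2 = Round(s_1, k_1) = 0xCB
s_3 = Round(s_2, k_2) = 0xA3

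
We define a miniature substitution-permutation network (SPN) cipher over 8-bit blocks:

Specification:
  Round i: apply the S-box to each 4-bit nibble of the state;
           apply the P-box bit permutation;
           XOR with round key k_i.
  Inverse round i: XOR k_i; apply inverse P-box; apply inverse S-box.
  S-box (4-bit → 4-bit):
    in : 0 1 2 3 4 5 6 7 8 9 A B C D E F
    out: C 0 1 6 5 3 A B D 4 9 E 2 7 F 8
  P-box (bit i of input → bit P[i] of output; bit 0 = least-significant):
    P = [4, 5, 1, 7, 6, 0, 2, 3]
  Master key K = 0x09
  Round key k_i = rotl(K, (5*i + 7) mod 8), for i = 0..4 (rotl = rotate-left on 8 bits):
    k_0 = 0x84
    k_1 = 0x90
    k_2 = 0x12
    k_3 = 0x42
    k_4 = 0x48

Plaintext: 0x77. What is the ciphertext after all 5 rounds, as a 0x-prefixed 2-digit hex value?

s_0 = plaintext = 0x77
s_1 = Round(s_0, k_0) = 0x7D
s_2 = Round(s_1, k_1) = 0xEB
s_3 = Round(s_2, k_2) = 0xFD
s_4 = Round(s_3, k_3) = 0x78
s_5 = Round(s_4, k_4) = 0x93

0x93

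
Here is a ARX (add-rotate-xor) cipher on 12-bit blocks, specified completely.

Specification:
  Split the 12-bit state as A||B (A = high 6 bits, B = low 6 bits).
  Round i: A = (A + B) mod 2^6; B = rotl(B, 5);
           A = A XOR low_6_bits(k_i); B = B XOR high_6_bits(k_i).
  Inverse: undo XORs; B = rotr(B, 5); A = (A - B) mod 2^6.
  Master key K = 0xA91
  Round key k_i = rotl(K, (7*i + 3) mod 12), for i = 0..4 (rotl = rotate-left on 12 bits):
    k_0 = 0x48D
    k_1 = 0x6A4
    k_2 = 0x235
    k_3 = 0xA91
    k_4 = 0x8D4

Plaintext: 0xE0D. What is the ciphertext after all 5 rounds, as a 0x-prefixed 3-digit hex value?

s_0 = plaintext = 0xE0D
s_1 = Round(s_0, k_0) = 0x234
s_2 = Round(s_1, k_1) = 0x600
s_3 = Round(s_2, k_2) = 0xB48
s_4 = Round(s_3, k_3) = 0x92E
s_5 = Round(s_4, k_4) = 0x1B4

0x1B4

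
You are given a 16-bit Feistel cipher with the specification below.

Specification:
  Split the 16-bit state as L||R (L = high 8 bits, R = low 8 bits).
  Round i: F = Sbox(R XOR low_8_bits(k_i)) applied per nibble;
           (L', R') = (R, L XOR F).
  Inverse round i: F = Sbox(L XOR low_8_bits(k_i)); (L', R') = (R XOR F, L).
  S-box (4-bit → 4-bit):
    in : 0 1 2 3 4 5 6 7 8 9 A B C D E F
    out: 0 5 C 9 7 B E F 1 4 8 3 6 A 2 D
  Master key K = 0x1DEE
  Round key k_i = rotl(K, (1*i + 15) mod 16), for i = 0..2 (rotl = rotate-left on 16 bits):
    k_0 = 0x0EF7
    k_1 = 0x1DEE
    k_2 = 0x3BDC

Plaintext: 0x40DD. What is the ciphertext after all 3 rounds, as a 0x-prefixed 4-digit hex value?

s_0 = plaintext = 0x40DD
s_1 = Round(s_0, k_0) = 0xDD88
s_2 = Round(s_1, k_1) = 0x8833
s_3 = Round(s_2, k_2) = 0x33A5

0x33A5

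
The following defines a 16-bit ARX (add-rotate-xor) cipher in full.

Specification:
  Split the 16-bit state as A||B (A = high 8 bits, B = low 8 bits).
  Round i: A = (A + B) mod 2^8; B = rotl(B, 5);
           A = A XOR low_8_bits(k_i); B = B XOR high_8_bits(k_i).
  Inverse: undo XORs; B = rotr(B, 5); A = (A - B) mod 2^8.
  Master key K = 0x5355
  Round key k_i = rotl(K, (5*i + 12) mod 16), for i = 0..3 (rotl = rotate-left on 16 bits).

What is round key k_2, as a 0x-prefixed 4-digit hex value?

K = 0x5355
k_0 = rotl(K, (5*0+12) mod 16) = rotl(K, 12) = 0x5535
k_1 = rotl(K, (5*1+12) mod 16) = rotl(K, 1) = 0xA6AA
k_2 = rotl(K, (5*2+12) mod 16) = rotl(K, 6) = 0xD554

0xD554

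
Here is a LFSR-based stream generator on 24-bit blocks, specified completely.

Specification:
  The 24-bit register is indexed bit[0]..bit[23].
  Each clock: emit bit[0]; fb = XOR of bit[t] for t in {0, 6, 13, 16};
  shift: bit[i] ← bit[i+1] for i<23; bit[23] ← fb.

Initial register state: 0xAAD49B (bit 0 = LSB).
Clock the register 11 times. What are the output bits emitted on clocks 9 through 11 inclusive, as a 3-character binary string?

001

reg_0 = 0xAAD49B
clock 1: out=1, reg = 0xD56A4D
clock 2: out=1, reg = 0x6AB526
clock 3: out=0, reg = 0xB55A93
clock 4: out=1, reg = 0x5AAD49
clock 5: out=1, reg = 0xAD56A4
clock 6: out=0, reg = 0xD6AB52
clock 7: out=0, reg = 0x6B55A9
clock 8: out=1, reg = 0x35AAD4
clock 9: out=0, reg = 0x9AD56A
clock 10: out=0, reg = 0xCD6AB5
clock 11: out=1, reg = 0xE6B55A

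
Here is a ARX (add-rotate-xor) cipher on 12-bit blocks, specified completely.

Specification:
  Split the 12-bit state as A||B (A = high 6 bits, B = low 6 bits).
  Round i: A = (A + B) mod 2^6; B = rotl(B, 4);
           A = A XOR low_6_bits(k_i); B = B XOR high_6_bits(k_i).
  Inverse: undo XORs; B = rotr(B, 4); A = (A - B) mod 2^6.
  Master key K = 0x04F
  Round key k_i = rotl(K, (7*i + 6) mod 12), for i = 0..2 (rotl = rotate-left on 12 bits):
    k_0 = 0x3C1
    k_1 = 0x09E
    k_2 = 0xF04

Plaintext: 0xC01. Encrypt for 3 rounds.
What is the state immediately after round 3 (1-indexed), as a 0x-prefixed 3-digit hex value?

s_0 = plaintext = 0xC01
s_1 = Round(s_0, k_0) = 0xC1F
s_2 = Round(s_1, k_1) = 0x475
s_3 = Round(s_2, k_2) = 0x0A1

0x0A1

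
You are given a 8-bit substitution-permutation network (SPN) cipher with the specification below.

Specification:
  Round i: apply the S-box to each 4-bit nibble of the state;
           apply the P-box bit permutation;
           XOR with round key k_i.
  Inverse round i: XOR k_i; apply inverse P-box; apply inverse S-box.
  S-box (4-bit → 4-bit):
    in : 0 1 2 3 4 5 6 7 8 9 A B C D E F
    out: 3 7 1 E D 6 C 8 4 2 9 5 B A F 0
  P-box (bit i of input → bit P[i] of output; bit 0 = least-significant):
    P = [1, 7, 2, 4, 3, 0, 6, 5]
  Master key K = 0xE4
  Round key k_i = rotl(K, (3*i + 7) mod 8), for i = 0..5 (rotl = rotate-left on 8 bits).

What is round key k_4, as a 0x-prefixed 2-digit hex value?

K = 0xE4
k_0 = rotl(K, (3*0+7) mod 8) = rotl(K, 7) = 0x72
k_1 = rotl(K, (3*1+7) mod 8) = rotl(K, 2) = 0x93
k_2 = rotl(K, (3*2+7) mod 8) = rotl(K, 5) = 0x9C
k_3 = rotl(K, (3*3+7) mod 8) = rotl(K, 0) = 0xE4
k_4 = rotl(K, (3*4+7) mod 8) = rotl(K, 3) = 0x27

0x27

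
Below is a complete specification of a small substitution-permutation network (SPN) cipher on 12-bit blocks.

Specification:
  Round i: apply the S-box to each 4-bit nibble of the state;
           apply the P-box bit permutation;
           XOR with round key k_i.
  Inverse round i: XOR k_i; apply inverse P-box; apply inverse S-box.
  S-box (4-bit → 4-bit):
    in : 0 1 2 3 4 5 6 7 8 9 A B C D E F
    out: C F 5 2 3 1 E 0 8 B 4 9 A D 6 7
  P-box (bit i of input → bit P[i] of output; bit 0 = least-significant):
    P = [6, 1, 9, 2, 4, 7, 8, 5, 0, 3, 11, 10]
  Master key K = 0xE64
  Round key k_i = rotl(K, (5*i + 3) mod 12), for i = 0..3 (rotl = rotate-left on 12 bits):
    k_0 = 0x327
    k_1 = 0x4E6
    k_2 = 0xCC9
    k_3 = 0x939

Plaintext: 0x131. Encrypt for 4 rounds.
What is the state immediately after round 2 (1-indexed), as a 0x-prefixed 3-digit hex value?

s_0 = plaintext = 0x131
s_1 = Round(s_0, k_0) = 0xDE8
s_2 = Round(s_1, k_1) = 0x963
s_3 = Round(s_2, k_2) = 0x962
s_4 = Round(s_3, k_3) = 0xED0

0x963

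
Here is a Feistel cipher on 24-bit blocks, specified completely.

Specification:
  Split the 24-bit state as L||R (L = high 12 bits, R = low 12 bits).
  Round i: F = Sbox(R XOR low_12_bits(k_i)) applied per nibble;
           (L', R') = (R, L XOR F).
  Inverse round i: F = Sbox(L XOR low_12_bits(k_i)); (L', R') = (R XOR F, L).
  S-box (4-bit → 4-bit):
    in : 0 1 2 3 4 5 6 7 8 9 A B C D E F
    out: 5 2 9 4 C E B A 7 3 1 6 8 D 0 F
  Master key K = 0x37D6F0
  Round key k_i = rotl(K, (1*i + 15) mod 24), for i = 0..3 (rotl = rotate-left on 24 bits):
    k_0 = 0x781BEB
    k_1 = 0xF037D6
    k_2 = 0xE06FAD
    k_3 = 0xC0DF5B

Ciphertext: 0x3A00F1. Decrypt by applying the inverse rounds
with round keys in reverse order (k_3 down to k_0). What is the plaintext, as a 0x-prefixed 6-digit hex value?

s_0 = ciphertext = 0x3A00F1
s_1 = InvRound(s_0, k_3) = 0x8073A0
s_2 = InvRound(s_1, k_2) = 0x9B1807
s_3 = InvRound(s_2, k_1) = 0x8BD9B1
s_4 = InvRound(s_3, k_0) = 0xD5A8BD

0xD5A8BD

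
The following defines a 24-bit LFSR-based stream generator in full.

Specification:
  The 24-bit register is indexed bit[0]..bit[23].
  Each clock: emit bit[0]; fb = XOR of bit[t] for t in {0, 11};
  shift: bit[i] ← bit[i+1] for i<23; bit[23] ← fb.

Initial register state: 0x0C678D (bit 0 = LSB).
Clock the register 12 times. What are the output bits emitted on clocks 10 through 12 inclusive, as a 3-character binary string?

110

reg_0 = 0x0C678D
clock 1: out=1, reg = 0x8633C6
clock 2: out=0, reg = 0x4319E3
clock 3: out=1, reg = 0x218CF1
clock 4: out=1, reg = 0x10C678
clock 5: out=0, reg = 0x08633C
clock 6: out=0, reg = 0x04319E
clock 7: out=0, reg = 0x0218CF
clock 8: out=1, reg = 0x010C67
clock 9: out=1, reg = 0x008633
clock 10: out=1, reg = 0x804319
clock 11: out=1, reg = 0xC0218C
clock 12: out=0, reg = 0x6010C6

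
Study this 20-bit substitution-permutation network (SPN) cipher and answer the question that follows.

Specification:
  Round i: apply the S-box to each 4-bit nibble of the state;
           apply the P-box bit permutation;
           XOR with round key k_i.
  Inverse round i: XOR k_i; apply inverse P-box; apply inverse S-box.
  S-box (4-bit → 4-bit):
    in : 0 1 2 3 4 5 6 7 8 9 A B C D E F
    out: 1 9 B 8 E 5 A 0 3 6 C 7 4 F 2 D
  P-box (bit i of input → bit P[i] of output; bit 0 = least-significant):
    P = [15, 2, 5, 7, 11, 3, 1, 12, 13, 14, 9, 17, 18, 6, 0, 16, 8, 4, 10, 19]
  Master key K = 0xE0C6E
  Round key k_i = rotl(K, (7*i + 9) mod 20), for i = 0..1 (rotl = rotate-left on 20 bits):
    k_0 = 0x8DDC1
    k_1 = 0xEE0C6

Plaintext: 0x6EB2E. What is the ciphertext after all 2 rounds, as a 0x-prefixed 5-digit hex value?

s_0 = plaintext = 0x6EB2E
s_1 = Round(s_0, k_0) = 0x0A79D
s_2 = Round(s_1, k_1) = 0xF6169

0xF6169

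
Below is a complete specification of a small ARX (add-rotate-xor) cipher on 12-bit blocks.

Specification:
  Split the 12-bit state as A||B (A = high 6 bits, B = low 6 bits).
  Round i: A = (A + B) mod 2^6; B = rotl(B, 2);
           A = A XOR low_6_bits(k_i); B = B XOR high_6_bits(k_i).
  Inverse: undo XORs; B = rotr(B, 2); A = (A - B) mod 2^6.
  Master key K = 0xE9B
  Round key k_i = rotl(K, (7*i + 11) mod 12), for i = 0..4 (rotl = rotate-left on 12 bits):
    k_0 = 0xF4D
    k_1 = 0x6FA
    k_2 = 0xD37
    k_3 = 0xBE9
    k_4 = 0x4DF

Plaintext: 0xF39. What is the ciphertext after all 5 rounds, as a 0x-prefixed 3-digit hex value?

s_0 = plaintext = 0xF39
s_1 = Round(s_0, k_0) = 0xE1A
s_2 = Round(s_1, k_1) = 0xA32
s_3 = Round(s_2, k_2) = 0xB7F
s_4 = Round(s_3, k_3) = 0x150
s_5 = Round(s_4, k_4) = 0x292

0x292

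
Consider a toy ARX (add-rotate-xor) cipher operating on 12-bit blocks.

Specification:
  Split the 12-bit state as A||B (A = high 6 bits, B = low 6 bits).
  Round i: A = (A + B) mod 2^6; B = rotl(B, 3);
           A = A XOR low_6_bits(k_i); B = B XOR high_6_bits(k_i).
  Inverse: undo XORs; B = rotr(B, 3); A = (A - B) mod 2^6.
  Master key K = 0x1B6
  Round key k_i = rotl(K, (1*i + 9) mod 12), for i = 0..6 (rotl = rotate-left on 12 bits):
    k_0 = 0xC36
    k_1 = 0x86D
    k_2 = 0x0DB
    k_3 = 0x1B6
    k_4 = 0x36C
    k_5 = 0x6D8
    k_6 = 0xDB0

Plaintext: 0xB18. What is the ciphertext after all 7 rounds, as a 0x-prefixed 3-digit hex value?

s_0 = plaintext = 0xB18
s_1 = Round(s_0, k_0) = 0xCB3
s_2 = Round(s_1, k_1) = 0x23F
s_3 = Round(s_2, k_2) = 0x73C
s_4 = Round(s_3, k_3) = 0xBA1
s_5 = Round(s_4, k_4) = 0x8C1
s_6 = Round(s_5, k_5) = 0xF13
s_7 = Round(s_6, k_6) = 0xFEC

0xFEC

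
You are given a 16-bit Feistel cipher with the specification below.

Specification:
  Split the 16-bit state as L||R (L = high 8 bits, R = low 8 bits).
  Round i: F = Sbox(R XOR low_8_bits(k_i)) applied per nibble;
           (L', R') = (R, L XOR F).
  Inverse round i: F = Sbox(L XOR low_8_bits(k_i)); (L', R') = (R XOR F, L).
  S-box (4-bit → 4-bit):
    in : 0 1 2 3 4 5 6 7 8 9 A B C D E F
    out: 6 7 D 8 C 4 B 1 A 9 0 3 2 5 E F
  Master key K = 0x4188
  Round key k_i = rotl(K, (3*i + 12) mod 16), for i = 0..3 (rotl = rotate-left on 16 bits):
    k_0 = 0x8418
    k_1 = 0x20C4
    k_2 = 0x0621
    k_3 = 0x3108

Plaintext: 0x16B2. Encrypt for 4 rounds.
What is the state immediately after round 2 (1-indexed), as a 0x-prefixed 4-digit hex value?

s_0 = plaintext = 0x16B2
s_1 = Round(s_0, k_0) = 0xB216
s_2 = Round(s_1, k_1) = 0x16EF
s_3 = Round(s_2, k_2) = 0xEF38
s_4 = Round(s_3, k_3) = 0x3869

0x16EF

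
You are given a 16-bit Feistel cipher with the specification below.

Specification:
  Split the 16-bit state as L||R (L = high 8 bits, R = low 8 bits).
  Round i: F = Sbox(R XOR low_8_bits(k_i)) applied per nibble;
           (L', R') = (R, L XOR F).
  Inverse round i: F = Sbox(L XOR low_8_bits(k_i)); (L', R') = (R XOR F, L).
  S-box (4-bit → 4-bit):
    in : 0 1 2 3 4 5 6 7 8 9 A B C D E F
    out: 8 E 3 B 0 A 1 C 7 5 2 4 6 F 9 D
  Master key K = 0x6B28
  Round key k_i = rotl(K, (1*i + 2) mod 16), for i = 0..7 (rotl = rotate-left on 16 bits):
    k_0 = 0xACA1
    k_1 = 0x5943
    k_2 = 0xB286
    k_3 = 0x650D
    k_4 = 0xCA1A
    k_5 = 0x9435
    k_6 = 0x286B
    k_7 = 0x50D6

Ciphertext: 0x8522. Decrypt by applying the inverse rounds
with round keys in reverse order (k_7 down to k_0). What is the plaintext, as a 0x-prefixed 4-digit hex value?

s_0 = ciphertext = 0x8522
s_1 = InvRound(s_0, k_7) = 0x8985
s_2 = InvRound(s_1, k_6) = 0x1689
s_3 = InvRound(s_2, k_5) = 0xB216
s_4 = InvRound(s_3, k_4) = 0x31B2
s_5 = InvRound(s_4, k_3) = 0x0431
s_6 = InvRound(s_5, k_2) = 0x4204
s_7 = InvRound(s_6, k_1) = 0x8A42
s_8 = InvRound(s_7, k_0) = 0x768A

0x768A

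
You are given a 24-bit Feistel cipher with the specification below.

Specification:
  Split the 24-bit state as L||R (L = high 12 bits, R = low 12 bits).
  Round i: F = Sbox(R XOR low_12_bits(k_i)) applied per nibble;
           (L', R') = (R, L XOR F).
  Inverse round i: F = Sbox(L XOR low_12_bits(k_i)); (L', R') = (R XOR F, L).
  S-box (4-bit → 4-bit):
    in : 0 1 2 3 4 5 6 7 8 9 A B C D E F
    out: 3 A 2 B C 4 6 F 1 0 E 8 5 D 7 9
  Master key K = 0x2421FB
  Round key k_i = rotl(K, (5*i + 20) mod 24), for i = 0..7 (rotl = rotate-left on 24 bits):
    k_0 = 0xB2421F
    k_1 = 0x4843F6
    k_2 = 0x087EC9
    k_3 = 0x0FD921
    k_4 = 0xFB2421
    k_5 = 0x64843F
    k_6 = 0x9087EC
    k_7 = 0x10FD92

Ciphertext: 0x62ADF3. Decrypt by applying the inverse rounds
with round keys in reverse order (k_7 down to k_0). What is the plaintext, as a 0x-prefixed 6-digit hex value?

s_0 = ciphertext = 0x62ADF3
s_1 = InvRound(s_0, k_7) = 0x57262A
s_2 = InvRound(s_1, k_6) = 0x42D572
s_3 = InvRound(s_2, k_5) = 0x6D042D
s_4 = InvRound(s_3, k_4) = 0x6B76D0
s_5 = InvRound(s_4, k_3) = 0xFD66B7
s_6 = InvRound(s_5, k_2) = 0xC1EFD6
s_7 = InvRound(s_6, k_1) = 0x6A7C1E
s_8 = InvRound(s_7, k_0) = 0x09F6A7

0x09F6A7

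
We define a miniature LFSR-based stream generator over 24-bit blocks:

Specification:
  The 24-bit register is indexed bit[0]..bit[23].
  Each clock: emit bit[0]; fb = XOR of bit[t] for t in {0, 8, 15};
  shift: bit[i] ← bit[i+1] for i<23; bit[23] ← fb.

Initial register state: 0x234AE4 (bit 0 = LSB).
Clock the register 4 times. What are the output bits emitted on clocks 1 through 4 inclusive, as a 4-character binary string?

reg_0 = 0x234AE4
clock 1: out=0, reg = 0x11A572
clock 2: out=0, reg = 0x08D2B9
clock 3: out=1, reg = 0x04695C
clock 4: out=0, reg = 0x8234AE

0010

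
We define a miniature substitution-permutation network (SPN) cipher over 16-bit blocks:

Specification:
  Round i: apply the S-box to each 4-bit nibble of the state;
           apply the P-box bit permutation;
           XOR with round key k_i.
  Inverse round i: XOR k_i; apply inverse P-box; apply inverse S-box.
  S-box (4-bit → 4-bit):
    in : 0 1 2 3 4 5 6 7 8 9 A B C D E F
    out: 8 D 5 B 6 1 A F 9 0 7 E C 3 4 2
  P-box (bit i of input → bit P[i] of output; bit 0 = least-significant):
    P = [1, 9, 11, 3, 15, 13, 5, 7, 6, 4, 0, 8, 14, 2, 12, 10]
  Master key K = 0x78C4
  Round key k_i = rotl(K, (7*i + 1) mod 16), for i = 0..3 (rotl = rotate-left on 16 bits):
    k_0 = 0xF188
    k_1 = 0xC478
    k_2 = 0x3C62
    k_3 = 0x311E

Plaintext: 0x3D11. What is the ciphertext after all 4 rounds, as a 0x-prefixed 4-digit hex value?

s_0 = plaintext = 0x3D11
s_1 = Round(s_0, k_0) = 0x3D76
s_2 = Round(s_1, k_1) = 0x2284
s_3 = Round(s_2, k_2) = 0xE6A3
s_4 = Round(s_3, k_3) = 0x8224

0x8224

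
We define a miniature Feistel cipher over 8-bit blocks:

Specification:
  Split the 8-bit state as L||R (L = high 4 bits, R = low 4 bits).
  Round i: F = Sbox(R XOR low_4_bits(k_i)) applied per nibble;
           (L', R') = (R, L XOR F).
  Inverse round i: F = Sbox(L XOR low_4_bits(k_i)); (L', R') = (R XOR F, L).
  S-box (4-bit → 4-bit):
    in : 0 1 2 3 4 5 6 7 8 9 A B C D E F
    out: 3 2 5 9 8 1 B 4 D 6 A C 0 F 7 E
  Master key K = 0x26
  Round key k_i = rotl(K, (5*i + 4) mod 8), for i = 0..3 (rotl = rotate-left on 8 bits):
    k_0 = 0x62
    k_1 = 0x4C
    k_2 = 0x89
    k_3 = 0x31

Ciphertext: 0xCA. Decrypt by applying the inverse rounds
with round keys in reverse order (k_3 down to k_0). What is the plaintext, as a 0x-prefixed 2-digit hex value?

s_0 = ciphertext = 0xCA
s_1 = InvRound(s_0, k_3) = 0x5C
s_2 = InvRound(s_1, k_2) = 0xC5
s_3 = InvRound(s_2, k_1) = 0x6C
s_4 = InvRound(s_3, k_0) = 0x46

0x46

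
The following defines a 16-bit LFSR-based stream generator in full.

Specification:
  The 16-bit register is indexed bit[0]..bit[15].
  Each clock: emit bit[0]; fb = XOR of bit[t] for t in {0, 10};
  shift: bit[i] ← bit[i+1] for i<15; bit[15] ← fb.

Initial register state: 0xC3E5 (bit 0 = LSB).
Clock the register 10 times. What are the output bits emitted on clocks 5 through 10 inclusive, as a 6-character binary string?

011111

reg_0 = 0xC3E5
clock 1: out=1, reg = 0xE1F2
clock 2: out=0, reg = 0x70F9
clock 3: out=1, reg = 0xB87C
clock 4: out=0, reg = 0x5C3E
clock 5: out=0, reg = 0xAE1F
clock 6: out=1, reg = 0x570F
clock 7: out=1, reg = 0x2B87
clock 8: out=1, reg = 0x95C3
clock 9: out=1, reg = 0x4AE1
clock 10: out=1, reg = 0xA570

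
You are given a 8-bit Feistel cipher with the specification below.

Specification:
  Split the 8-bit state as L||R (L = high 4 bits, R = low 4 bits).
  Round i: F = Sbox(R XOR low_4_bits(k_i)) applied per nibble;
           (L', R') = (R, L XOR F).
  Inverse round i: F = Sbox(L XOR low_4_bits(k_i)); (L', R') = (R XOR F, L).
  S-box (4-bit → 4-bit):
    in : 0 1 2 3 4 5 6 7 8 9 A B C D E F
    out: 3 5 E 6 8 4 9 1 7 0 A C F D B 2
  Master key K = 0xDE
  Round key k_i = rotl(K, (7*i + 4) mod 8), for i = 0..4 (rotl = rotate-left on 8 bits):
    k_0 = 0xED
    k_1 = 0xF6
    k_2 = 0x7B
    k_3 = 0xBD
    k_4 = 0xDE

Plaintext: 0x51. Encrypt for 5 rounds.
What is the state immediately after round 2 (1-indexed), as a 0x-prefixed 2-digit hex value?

s_0 = plaintext = 0x51
s_1 = Round(s_0, k_0) = 0x1A
s_2 = Round(s_1, k_1) = 0xAE
s_3 = Round(s_2, k_2) = 0xEE
s_4 = Round(s_3, k_3) = 0xE8
s_5 = Round(s_4, k_4) = 0x87

0xAE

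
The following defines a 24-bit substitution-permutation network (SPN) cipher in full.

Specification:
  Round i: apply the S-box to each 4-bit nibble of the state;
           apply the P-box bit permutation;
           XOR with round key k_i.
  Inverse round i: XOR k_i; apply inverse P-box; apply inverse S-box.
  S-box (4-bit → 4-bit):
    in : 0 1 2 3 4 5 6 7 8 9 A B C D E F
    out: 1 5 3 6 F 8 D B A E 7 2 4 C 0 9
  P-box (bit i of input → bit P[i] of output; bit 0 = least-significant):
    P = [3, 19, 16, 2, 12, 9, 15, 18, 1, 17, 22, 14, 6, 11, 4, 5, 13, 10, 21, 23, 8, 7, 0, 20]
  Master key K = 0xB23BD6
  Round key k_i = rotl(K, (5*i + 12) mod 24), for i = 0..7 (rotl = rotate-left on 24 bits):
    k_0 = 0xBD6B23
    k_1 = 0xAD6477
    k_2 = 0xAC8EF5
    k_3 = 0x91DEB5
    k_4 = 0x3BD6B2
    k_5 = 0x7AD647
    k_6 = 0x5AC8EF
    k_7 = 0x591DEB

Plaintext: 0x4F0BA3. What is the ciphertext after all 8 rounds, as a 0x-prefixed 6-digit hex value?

0x0448D2

s_0 = plaintext = 0x4F0BA3
s_1 = Round(s_0, k_0) = 0x26D8E2
s_2 = Round(s_1, k_1) = 0x0705CF
s_3 = Round(s_2, k_2) = 0x2C6BB9
s_4 = Round(s_3, k_3) = 0xBADD41
s_5 = Round(s_4, k_4) = 0x5E200A
s_6 = Round(s_5, k_5) = 0x63CE0D
s_7 = Round(s_6, k_6) = 0x6BDDFA
s_8 = Round(s_7, k_7) = 0x0448D2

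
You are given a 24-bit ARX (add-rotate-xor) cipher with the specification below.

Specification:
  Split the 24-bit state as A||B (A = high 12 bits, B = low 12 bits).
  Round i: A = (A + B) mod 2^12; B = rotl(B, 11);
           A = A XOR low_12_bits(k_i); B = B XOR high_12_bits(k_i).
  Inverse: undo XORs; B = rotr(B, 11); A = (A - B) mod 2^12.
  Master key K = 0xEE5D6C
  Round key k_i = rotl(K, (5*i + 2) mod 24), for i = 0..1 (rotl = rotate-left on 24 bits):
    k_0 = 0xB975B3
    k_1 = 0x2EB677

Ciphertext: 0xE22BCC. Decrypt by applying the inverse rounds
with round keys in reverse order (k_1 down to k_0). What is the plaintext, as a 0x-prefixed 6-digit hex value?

0x0043B1

s_0 = ciphertext = 0xE22BCC
s_1 = InvRound(s_0, k_1) = 0x60624F
s_2 = InvRound(s_1, k_0) = 0x0043B1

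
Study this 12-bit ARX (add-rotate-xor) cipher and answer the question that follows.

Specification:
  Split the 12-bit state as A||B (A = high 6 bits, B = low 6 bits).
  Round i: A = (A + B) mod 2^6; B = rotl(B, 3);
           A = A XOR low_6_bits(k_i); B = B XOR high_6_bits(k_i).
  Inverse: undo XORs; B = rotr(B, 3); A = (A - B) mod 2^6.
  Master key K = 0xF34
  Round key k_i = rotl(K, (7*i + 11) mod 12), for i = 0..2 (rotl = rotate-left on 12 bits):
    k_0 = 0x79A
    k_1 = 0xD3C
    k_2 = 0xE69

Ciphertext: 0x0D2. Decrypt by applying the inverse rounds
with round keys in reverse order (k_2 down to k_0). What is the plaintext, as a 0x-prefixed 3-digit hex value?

s_0 = ciphertext = 0x0D2
s_1 = InvRound(s_0, k_2) = 0x35D
s_2 = InvRound(s_1, k_1) = 0x90D
s_3 = InvRound(s_2, k_0) = 0x91A

0x91A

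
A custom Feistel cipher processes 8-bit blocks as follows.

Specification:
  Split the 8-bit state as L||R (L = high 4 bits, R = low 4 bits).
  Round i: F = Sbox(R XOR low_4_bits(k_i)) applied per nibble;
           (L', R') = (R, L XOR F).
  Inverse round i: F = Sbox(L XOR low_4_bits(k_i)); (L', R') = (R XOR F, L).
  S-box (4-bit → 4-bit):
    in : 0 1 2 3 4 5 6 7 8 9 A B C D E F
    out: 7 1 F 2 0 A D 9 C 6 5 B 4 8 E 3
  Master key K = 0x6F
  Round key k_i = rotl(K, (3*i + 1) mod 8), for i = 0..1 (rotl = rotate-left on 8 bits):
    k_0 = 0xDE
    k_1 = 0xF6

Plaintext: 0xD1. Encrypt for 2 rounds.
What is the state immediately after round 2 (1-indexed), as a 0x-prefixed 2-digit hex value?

0xED

s_0 = plaintext = 0xD1
s_1 = Round(s_0, k_0) = 0x1E
s_2 = Round(s_1, k_1) = 0xED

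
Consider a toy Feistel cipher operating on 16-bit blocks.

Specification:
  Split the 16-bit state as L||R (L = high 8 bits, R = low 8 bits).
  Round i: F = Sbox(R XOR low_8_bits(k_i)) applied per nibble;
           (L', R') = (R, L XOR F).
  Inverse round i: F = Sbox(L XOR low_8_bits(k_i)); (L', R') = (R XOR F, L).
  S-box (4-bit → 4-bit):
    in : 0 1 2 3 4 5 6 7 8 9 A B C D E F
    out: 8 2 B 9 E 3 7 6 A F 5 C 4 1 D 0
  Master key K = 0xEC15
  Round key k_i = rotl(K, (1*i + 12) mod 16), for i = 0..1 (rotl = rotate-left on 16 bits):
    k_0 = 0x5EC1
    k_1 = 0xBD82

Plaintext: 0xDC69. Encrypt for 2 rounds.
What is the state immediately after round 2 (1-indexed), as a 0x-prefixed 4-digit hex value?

0x86E7

s_0 = plaintext = 0xDC69
s_1 = Round(s_0, k_0) = 0x6986
s_2 = Round(s_1, k_1) = 0x86E7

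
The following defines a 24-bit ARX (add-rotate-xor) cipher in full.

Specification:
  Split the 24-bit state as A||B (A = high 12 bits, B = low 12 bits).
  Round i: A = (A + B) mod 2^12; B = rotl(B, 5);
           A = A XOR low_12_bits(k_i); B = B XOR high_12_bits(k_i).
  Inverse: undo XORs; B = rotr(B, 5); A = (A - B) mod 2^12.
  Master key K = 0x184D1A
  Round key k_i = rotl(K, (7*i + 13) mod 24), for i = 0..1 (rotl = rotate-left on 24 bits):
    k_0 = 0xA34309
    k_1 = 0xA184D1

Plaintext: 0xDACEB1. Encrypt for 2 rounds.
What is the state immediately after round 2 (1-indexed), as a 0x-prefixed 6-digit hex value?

s_0 = plaintext = 0xDACEB1
s_1 = Round(s_0, k_0) = 0xF54C09
s_2 = Round(s_1, k_1) = 0xF8CB20

0xF8CB20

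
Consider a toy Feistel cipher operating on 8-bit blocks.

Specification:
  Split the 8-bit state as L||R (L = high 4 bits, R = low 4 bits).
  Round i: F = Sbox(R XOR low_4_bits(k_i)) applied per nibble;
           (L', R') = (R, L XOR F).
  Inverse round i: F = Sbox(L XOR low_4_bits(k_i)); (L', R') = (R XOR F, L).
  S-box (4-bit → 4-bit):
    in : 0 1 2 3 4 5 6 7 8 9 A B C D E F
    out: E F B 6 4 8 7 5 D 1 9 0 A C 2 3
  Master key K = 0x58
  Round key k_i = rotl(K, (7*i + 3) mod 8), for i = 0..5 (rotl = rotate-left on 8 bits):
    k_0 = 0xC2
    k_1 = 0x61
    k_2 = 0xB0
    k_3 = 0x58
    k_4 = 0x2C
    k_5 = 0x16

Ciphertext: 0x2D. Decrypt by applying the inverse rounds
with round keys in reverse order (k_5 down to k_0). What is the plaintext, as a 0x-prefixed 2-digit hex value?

0x3C

s_0 = ciphertext = 0x2D
s_1 = InvRound(s_0, k_5) = 0x92
s_2 = InvRound(s_1, k_4) = 0xA9
s_3 = InvRound(s_2, k_3) = 0x2A
s_4 = InvRound(s_3, k_2) = 0x12
s_5 = InvRound(s_4, k_1) = 0xC1
s_6 = InvRound(s_5, k_0) = 0x3C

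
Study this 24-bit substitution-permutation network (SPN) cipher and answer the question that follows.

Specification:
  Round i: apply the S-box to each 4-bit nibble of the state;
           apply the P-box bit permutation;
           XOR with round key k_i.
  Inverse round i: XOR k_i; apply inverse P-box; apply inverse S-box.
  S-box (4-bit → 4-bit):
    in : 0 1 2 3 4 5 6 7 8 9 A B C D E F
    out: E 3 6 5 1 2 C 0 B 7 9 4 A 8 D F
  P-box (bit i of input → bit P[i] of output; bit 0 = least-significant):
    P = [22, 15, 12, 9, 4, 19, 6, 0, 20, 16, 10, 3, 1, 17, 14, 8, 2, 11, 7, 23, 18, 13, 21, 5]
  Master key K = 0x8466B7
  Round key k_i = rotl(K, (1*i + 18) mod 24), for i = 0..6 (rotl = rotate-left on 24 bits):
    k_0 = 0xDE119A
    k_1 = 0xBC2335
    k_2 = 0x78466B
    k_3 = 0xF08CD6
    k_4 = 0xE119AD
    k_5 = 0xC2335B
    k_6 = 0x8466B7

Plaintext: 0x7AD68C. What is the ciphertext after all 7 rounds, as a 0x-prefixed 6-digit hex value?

0x5D5710

s_0 = plaintext = 0x7AD68C
s_1 = Round(s_0, k_0) = 0x569687
s_2 = Round(s_1, k_1) = 0x3647AE
s_3 = Round(s_2, k_2) = 0x9C54F8
s_4 = Round(s_3, k_3) = 0x0E2687
s_5 = Round(s_4, k_4) = 0x4B7D10
s_6 = Round(s_5, k_5) = 0xCEA1C3
s_7 = Round(s_6, k_6) = 0x5D5710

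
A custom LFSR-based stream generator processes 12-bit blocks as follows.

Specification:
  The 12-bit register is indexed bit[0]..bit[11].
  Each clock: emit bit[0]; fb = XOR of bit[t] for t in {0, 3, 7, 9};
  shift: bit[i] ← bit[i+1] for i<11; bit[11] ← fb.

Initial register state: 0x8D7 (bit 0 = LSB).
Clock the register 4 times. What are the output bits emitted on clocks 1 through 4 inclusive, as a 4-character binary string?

reg_0 = 0x8D7
clock 1: out=1, reg = 0x46B
clock 2: out=1, reg = 0x235
clock 3: out=1, reg = 0x11A
clock 4: out=0, reg = 0x88D

1110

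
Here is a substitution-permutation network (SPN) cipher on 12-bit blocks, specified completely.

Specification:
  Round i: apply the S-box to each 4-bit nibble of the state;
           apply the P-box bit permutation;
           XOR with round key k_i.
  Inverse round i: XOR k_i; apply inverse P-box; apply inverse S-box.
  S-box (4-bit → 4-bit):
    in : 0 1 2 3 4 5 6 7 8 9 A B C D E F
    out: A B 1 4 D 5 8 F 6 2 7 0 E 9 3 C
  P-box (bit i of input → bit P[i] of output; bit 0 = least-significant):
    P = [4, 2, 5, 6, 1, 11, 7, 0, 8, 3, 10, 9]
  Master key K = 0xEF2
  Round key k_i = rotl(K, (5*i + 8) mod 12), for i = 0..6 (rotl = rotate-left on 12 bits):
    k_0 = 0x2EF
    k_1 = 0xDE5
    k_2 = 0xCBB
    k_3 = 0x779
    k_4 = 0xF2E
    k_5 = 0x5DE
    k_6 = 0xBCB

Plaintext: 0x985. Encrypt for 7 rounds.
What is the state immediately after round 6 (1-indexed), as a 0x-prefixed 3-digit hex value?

s_0 = plaintext = 0x985
s_1 = Round(s_0, k_0) = 0xA57
s_2 = Round(s_1, k_1) = 0x81B
s_3 = Round(s_2, k_2) = 0x0B0
s_4 = Round(s_3, k_3) = 0x535
s_5 = Round(s_4, k_4) = 0xA9E
s_6 = Round(s_5, k_5) = 0x8C2
s_7 = Round(s_6, k_6) = 0x752

0x8C2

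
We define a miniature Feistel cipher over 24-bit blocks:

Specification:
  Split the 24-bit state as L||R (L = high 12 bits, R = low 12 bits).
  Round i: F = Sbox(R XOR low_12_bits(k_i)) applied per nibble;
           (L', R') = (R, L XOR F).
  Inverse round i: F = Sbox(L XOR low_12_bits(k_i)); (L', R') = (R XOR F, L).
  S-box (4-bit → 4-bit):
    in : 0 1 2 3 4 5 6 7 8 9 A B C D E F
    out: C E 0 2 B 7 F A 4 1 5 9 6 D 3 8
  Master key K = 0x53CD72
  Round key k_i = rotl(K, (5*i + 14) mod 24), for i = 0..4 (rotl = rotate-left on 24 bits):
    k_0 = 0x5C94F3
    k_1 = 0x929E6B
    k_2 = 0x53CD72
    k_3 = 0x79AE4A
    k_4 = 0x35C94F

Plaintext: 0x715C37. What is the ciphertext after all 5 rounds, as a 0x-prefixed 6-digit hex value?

s_0 = plaintext = 0x715C37
s_1 = Round(s_0, k_0) = 0xC3737E
s_2 = Round(s_1, k_1) = 0x37E1D0
s_3 = Round(s_2, k_2) = 0x1D052E
s_4 = Round(s_3, k_3) = 0x52E82B
s_5 = Round(s_4, k_4) = 0x82BBD5

0x82BBD5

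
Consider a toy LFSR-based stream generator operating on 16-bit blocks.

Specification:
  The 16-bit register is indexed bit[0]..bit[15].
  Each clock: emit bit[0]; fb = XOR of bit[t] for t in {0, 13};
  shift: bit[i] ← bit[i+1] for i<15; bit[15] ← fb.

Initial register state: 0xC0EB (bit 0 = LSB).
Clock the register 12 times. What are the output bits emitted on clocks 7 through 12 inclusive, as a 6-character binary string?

110000

reg_0 = 0xC0EB
clock 1: out=1, reg = 0xE075
clock 2: out=1, reg = 0x703A
clock 3: out=0, reg = 0xB81D
clock 4: out=1, reg = 0x5C0E
clock 5: out=0, reg = 0x2E07
clock 6: out=1, reg = 0x1703
clock 7: out=1, reg = 0x8B81
clock 8: out=1, reg = 0xC5C0
clock 9: out=0, reg = 0x62E0
clock 10: out=0, reg = 0xB170
clock 11: out=0, reg = 0xD8B8
clock 12: out=0, reg = 0x6C5C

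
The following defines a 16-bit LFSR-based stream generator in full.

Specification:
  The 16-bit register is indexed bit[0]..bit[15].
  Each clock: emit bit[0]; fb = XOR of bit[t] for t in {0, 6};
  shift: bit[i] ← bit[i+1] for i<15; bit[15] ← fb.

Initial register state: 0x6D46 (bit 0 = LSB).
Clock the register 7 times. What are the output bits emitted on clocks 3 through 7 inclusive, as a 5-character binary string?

10001

reg_0 = 0x6D46
clock 1: out=0, reg = 0xB6A3
clock 2: out=1, reg = 0xDB51
clock 3: out=1, reg = 0x6DA8
clock 4: out=0, reg = 0x36D4
clock 5: out=0, reg = 0x9B6A
clock 6: out=0, reg = 0xCDB5
clock 7: out=1, reg = 0xE6DA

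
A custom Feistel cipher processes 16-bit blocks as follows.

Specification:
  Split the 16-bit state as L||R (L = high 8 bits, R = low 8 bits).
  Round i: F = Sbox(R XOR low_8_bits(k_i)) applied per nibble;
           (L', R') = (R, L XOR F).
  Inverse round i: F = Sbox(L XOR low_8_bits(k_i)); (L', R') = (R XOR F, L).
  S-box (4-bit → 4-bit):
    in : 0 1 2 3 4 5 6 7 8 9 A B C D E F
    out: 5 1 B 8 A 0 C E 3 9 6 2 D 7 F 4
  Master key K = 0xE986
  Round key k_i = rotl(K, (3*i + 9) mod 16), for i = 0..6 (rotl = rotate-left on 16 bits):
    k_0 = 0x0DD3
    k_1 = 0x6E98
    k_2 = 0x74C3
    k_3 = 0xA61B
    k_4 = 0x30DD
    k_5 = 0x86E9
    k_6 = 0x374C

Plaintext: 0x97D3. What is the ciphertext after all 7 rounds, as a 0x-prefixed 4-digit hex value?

s_0 = plaintext = 0x97D3
s_1 = Round(s_0, k_0) = 0xD3C2
s_2 = Round(s_1, k_1) = 0xC2D5
s_3 = Round(s_2, k_2) = 0xD5DE
s_4 = Round(s_3, k_3) = 0xDE05
s_5 = Round(s_4, k_4) = 0x05AD
s_6 = Round(s_5, k_5) = 0xADAF
s_7 = Round(s_6, k_6) = 0xAF55

0xAF55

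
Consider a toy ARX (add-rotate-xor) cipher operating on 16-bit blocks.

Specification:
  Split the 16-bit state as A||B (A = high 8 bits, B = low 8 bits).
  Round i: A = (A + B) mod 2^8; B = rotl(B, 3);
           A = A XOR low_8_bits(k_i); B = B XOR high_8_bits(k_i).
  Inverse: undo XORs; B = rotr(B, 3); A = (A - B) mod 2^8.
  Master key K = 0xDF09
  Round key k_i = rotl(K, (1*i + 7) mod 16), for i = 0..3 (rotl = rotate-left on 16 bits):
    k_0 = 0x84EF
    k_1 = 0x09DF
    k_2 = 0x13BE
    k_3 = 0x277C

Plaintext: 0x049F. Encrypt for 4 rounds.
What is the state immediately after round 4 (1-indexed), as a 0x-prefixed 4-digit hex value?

0xDC0D

s_0 = plaintext = 0x049F
s_1 = Round(s_0, k_0) = 0x4C78
s_2 = Round(s_1, k_1) = 0x1BCA
s_3 = Round(s_2, k_2) = 0x5B45
s_4 = Round(s_3, k_3) = 0xDC0D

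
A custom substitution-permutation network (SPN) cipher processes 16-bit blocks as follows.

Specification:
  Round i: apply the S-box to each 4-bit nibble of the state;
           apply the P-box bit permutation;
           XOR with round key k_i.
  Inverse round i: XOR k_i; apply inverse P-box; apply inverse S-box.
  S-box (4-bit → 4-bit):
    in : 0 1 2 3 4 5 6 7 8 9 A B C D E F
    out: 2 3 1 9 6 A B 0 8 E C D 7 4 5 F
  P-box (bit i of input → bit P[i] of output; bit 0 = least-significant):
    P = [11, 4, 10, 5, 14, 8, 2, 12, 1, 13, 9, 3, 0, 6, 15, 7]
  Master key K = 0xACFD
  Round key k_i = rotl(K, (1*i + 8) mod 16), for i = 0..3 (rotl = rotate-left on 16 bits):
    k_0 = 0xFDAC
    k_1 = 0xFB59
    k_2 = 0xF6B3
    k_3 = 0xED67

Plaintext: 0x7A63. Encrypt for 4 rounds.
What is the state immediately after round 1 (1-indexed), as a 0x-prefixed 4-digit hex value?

0xA684

s_0 = plaintext = 0x7A63
s_1 = Round(s_0, k_0) = 0xA684
s_2 = Round(s_1, k_1) = 0x4FC3
s_3 = Round(s_2, k_2) = 0x1DDD
s_4 = Round(s_3, k_3) = 0xEB22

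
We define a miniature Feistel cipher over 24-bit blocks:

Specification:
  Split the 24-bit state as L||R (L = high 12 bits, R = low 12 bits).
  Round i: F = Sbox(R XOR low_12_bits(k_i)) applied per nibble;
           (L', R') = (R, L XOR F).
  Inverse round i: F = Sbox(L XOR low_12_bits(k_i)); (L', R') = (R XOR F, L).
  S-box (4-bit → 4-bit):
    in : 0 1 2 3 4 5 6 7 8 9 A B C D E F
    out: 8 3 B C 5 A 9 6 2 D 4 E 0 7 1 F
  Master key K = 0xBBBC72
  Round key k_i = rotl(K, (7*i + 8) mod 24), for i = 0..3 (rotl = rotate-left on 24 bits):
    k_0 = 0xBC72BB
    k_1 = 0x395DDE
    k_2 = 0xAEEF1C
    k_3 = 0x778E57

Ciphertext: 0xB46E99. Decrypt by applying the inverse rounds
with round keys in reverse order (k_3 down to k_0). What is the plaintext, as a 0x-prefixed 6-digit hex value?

0x0C46C9

s_0 = ciphertext = 0xB46E99
s_1 = InvRound(s_0, k_3) = 0x4AAB46
s_2 = InvRound(s_1, k_2) = 0x5AF4AA
s_3 = InvRound(s_2, k_1) = 0x6C95AF
s_4 = InvRound(s_3, k_0) = 0x0C46C9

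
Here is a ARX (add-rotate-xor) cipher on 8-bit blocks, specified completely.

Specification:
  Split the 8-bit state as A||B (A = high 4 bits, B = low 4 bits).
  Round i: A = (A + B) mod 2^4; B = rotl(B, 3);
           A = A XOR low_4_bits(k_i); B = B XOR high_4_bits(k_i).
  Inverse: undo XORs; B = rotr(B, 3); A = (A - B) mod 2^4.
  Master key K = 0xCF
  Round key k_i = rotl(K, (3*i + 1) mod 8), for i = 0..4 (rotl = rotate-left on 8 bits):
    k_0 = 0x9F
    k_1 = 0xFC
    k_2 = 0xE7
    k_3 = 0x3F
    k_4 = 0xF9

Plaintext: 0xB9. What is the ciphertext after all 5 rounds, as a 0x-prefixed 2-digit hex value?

0xF7

s_0 = plaintext = 0xB9
s_1 = Round(s_0, k_0) = 0xB5
s_2 = Round(s_1, k_1) = 0xC5
s_3 = Round(s_2, k_2) = 0x64
s_4 = Round(s_3, k_3) = 0x51
s_5 = Round(s_4, k_4) = 0xF7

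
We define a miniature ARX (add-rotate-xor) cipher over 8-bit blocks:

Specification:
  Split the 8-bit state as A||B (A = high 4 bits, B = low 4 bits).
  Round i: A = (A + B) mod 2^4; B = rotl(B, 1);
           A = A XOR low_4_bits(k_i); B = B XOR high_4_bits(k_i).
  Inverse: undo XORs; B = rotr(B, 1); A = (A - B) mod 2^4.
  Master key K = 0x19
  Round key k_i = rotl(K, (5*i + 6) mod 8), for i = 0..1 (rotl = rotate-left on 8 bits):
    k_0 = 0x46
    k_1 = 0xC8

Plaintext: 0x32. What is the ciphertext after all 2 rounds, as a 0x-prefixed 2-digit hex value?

0xBC

s_0 = plaintext = 0x32
s_1 = Round(s_0, k_0) = 0x30
s_2 = Round(s_1, k_1) = 0xBC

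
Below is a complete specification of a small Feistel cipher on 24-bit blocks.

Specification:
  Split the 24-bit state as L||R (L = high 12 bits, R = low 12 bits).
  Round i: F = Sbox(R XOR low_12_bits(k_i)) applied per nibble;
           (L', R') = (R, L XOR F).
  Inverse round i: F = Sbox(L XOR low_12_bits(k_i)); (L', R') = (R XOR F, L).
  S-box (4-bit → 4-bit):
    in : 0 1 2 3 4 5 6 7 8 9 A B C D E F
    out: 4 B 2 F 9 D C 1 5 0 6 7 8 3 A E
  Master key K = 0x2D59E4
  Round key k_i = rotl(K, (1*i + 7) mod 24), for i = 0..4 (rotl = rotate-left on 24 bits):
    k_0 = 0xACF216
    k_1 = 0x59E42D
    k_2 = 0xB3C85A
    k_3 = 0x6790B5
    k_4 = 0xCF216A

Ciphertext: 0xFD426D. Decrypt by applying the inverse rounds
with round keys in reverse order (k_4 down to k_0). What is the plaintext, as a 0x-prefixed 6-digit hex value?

0x8DD0B4

s_0 = ciphertext = 0xFD426D
s_1 = InvRound(s_0, k_4) = 0x817FD4
s_2 = InvRound(s_1, k_3) = 0xAB6817
s_3 = InvRound(s_2, k_2) = 0xABFAB6
s_4 = InvRound(s_3, k_1) = 0x0B4ABF
s_5 = InvRound(s_4, k_0) = 0x8DD0B4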